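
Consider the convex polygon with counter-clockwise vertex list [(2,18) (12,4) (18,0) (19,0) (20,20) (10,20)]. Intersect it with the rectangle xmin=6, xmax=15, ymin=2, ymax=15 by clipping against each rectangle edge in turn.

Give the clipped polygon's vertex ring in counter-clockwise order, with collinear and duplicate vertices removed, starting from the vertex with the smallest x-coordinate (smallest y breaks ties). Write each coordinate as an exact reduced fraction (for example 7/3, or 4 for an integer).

1. After x ≥ 6: [(6,19) (6,62/5) (12,4) (18,0) (19,0) (20,20) (10,20)]
2. After x ≤ 15: [(6,19) (6,62/5) (12,4) (15,2) (15,20) (10,20)]
3. After y ≥ 2: [(6,19) (6,62/5) (12,4) (15,2) (15,20) (10,20)]
4. After y ≤ 15: [(6,15) (6,62/5) (12,4) (15,2) (15,15)]
5. Canonical ring: [(6,62/5) (12,4) (15,2) (15,15) (6,15)]

Clipped polygon: [(6,62/5) (12,4) (15,2) (15,15) (6,15)]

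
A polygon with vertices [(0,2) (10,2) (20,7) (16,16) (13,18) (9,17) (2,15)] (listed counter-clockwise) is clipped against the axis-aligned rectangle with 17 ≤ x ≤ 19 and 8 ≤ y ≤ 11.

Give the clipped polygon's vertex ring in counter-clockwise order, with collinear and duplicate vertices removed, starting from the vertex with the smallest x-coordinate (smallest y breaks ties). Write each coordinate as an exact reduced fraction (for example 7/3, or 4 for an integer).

1. After x ≥ 17: [(17,11/2) (20,7) (17,55/4)]
2. After x ≤ 19: [(17,11/2) (19,13/2) (19,37/4) (17,55/4)]
3. After y ≥ 8: [(17,8) (19,8) (19,37/4) (17,55/4)]
4. After y ≤ 11: [(17,11) (17,8) (19,8) (19,37/4) (164/9,11)]
5. Canonical ring: [(17,8) (19,8) (19,37/4) (164/9,11) (17,11)]

Clipped polygon: [(17,8) (19,8) (19,37/4) (164/9,11) (17,11)]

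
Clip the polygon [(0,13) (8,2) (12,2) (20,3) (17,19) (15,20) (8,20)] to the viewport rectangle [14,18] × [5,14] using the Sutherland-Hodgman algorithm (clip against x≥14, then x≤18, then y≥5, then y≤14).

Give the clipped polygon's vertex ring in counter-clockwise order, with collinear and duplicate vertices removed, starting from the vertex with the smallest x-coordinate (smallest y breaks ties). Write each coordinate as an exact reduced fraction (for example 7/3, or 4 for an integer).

1. After x ≥ 14: [(14,9/4) (20,3) (17,19) (15,20) (14,20)]
2. After x ≤ 18: [(14,9/4) (18,11/4) (18,41/3) (17,19) (15,20) (14,20)]
3. After y ≥ 5: [(14,5) (18,5) (18,41/3) (17,19) (15,20) (14,20)]
4. After y ≤ 14: [(14,14) (14,5) (18,5) (18,41/3) (287/16,14)]
5. Canonical ring: [(14,5) (18,5) (18,41/3) (287/16,14) (14,14)]

Clipped polygon: [(14,5) (18,5) (18,41/3) (287/16,14) (14,14)]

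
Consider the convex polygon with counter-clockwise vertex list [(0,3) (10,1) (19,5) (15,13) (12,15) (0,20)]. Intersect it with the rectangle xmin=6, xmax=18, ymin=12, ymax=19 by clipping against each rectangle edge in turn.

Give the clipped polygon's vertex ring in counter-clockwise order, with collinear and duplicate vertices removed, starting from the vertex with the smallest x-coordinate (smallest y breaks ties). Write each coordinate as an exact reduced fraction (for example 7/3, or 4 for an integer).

Clipped polygon: [(6,12) (31/2,12) (15,13) (12,15) (6,35/2)]

1. After x ≥ 6: [(6,9/5) (10,1) (19,5) (15,13) (12,15) (6,35/2)]
2. After x ≤ 18: [(6,9/5) (10,1) (18,41/9) (18,7) (15,13) (12,15) (6,35/2)]
3. After y ≥ 12: [(6,12) (31/2,12) (15,13) (12,15) (6,35/2)]
4. After y ≤ 19: [(6,12) (31/2,12) (15,13) (12,15) (6,35/2)]
5. Canonical ring: [(6,12) (31/2,12) (15,13) (12,15) (6,35/2)]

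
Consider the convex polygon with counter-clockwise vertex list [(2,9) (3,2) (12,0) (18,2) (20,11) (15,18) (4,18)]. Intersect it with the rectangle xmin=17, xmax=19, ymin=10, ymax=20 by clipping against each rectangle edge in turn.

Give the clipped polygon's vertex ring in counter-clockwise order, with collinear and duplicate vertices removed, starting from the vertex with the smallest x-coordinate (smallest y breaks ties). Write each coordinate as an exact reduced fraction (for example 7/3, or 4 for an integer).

Clipped polygon: [(17,10) (19,10) (19,62/5) (17,76/5)]

1. After x ≥ 17: [(17,5/3) (18,2) (20,11) (17,76/5)]
2. After x ≤ 19: [(17,5/3) (18,2) (19,13/2) (19,62/5) (17,76/5)]
3. After y ≥ 10: [(17,10) (19,10) (19,62/5) (17,76/5)]
4. After y ≤ 20: [(17,10) (19,10) (19,62/5) (17,76/5)]
5. Canonical ring: [(17,10) (19,10) (19,62/5) (17,76/5)]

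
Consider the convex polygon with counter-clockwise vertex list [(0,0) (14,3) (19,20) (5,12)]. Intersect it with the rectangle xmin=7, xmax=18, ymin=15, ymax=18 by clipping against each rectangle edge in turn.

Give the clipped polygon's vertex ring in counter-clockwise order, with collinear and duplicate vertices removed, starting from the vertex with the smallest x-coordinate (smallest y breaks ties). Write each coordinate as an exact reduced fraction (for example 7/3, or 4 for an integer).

Clipped polygon: [(41/4,15) (298/17,15) (18,83/5) (18,18) (31/2,18)]

1. After x ≥ 7: [(7,3/2) (14,3) (19,20) (7,92/7)]
2. After x ≤ 18: [(7,3/2) (14,3) (18,83/5) (18,136/7) (7,92/7)]
3. After y ≥ 15: [(298/17,15) (18,83/5) (18,136/7) (41/4,15)]
4. After y ≤ 18: [(298/17,15) (18,83/5) (18,18) (31/2,18) (41/4,15)]
5. Canonical ring: [(41/4,15) (298/17,15) (18,83/5) (18,18) (31/2,18)]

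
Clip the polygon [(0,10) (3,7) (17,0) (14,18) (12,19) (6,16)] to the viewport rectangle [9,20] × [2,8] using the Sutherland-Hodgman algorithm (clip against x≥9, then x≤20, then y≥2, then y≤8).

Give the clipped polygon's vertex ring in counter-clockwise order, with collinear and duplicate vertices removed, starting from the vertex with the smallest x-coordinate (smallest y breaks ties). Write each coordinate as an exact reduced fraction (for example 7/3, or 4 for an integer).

1. After x ≥ 9: [(9,4) (17,0) (14,18) (12,19) (9,35/2)]
2. After x ≤ 20: [(9,4) (17,0) (14,18) (12,19) (9,35/2)]
3. After y ≥ 2: [(9,4) (13,2) (50/3,2) (14,18) (12,19) (9,35/2)]
4. After y ≤ 8: [(9,8) (9,4) (13,2) (50/3,2) (47/3,8)]
5. Canonical ring: [(9,4) (13,2) (50/3,2) (47/3,8) (9,8)]

Clipped polygon: [(9,4) (13,2) (50/3,2) (47/3,8) (9,8)]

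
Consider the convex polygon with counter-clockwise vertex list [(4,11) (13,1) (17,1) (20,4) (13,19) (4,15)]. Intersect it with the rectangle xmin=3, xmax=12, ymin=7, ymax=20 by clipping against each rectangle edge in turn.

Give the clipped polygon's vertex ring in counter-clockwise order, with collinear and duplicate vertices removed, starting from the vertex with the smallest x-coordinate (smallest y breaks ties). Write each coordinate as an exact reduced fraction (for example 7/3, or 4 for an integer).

1. After x ≥ 3: [(4,11) (13,1) (17,1) (20,4) (13,19) (4,15)]
2. After x ≤ 12: [(4,11) (12,19/9) (12,167/9) (4,15)]
3. After y ≥ 7: [(4,11) (38/5,7) (12,7) (12,167/9) (4,15)]
4. After y ≤ 20: [(4,11) (38/5,7) (12,7) (12,167/9) (4,15)]
5. Canonical ring: [(4,11) (38/5,7) (12,7) (12,167/9) (4,15)]

Clipped polygon: [(4,11) (38/5,7) (12,7) (12,167/9) (4,15)]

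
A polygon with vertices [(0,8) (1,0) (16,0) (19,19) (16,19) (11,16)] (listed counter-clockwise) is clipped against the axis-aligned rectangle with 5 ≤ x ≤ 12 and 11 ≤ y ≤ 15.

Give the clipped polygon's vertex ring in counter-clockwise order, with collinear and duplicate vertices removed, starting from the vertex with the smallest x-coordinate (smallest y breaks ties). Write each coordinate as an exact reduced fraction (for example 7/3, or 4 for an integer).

Clipped polygon: [(5,11) (12,11) (12,15) (77/8,15) (5,128/11)]

1. After x ≥ 5: [(5,128/11) (5,0) (16,0) (19,19) (16,19) (11,16)]
2. After x ≤ 12: [(5,128/11) (5,0) (12,0) (12,83/5) (11,16)]
3. After y ≥ 11: [(5,128/11) (5,11) (12,11) (12,83/5) (11,16)]
4. After y ≤ 15: [(77/8,15) (5,128/11) (5,11) (12,11) (12,15)]
5. Canonical ring: [(5,11) (12,11) (12,15) (77/8,15) (5,128/11)]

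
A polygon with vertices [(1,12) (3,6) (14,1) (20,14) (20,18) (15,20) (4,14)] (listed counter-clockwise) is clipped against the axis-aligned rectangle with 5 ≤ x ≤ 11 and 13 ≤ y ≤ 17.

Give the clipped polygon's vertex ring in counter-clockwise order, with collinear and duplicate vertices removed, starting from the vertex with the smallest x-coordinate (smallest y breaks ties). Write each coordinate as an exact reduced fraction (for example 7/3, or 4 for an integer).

1. After x ≥ 5: [(5,56/11) (14,1) (20,14) (20,18) (15,20) (5,160/11)]
2. After x ≤ 11: [(5,56/11) (11,26/11) (11,196/11) (5,160/11)]
3. After y ≥ 13: [(5,13) (11,13) (11,196/11) (5,160/11)]
4. After y ≤ 17: [(5,13) (11,13) (11,17) (19/2,17) (5,160/11)]
5. Canonical ring: [(5,13) (11,13) (11,17) (19/2,17) (5,160/11)]

Clipped polygon: [(5,13) (11,13) (11,17) (19/2,17) (5,160/11)]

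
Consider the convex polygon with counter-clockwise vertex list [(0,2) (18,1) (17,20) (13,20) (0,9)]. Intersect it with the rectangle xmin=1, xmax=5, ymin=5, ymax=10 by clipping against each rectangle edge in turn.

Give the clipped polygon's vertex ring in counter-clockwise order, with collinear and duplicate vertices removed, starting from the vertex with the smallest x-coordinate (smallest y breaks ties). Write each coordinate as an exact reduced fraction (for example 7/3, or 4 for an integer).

Clipped polygon: [(1,5) (5,5) (5,10) (13/11,10) (1,128/13)]

1. After x ≥ 1: [(1,35/18) (18,1) (17,20) (13,20) (1,128/13)]
2. After x ≤ 5: [(1,35/18) (5,31/18) (5,172/13) (1,128/13)]
3. After y ≥ 5: [(1,5) (5,5) (5,172/13) (1,128/13)]
4. After y ≤ 10: [(1,5) (5,5) (5,10) (13/11,10) (1,128/13)]
5. Canonical ring: [(1,5) (5,5) (5,10) (13/11,10) (1,128/13)]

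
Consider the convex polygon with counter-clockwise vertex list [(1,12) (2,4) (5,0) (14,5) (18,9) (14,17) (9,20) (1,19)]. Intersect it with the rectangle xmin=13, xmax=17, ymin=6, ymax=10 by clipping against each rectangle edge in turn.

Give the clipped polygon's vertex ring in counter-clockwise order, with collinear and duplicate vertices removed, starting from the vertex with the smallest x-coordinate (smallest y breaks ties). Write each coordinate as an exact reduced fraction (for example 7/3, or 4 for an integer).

Clipped polygon: [(13,6) (15,6) (17,8) (17,10) (13,10)]

1. After x ≥ 13: [(13,40/9) (14,5) (18,9) (14,17) (13,88/5)]
2. After x ≤ 17: [(13,40/9) (14,5) (17,8) (17,11) (14,17) (13,88/5)]
3. After y ≥ 6: [(13,6) (15,6) (17,8) (17,11) (14,17) (13,88/5)]
4. After y ≤ 10: [(13,10) (13,6) (15,6) (17,8) (17,10)]
5. Canonical ring: [(13,6) (15,6) (17,8) (17,10) (13,10)]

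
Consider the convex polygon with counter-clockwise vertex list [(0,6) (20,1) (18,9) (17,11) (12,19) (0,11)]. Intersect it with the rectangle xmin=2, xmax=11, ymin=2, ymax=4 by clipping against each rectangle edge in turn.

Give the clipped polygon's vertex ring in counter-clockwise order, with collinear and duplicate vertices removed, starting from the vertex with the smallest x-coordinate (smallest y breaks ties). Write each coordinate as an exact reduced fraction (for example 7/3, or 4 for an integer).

1. After x ≥ 2: [(2,11/2) (20,1) (18,9) (17,11) (12,19) (2,37/3)]
2. After x ≤ 11: [(2,11/2) (11,13/4) (11,55/3) (2,37/3)]
3. After y ≥ 2: [(2,11/2) (11,13/4) (11,55/3) (2,37/3)]
4. After y ≤ 4: [(8,4) (11,13/4) (11,4)]
5. Canonical ring: [(8,4) (11,13/4) (11,4)]

Clipped polygon: [(8,4) (11,13/4) (11,4)]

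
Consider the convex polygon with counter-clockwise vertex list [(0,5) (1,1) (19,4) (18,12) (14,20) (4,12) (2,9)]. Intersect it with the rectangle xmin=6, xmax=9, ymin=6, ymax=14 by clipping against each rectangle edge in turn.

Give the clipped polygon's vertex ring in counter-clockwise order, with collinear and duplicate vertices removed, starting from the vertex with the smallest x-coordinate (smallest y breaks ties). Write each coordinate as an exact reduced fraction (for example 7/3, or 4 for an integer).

Clipped polygon: [(6,6) (9,6) (9,14) (13/2,14) (6,68/5)]

1. After x ≥ 6: [(6,11/6) (19,4) (18,12) (14,20) (6,68/5)]
2. After x ≤ 9: [(6,11/6) (9,7/3) (9,16) (6,68/5)]
3. After y ≥ 6: [(6,6) (9,6) (9,16) (6,68/5)]
4. After y ≤ 14: [(6,6) (9,6) (9,14) (13/2,14) (6,68/5)]
5. Canonical ring: [(6,6) (9,6) (9,14) (13/2,14) (6,68/5)]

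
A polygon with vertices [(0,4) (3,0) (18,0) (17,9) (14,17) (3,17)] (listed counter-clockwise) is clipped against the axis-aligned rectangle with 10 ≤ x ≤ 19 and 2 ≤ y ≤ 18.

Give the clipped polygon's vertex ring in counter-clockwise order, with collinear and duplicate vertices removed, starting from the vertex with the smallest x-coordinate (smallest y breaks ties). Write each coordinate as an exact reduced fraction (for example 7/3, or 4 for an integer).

1. After x ≥ 10: [(10,0) (18,0) (17,9) (14,17) (10,17)]
2. After x ≤ 19: [(10,0) (18,0) (17,9) (14,17) (10,17)]
3. After y ≥ 2: [(10,2) (160/9,2) (17,9) (14,17) (10,17)]
4. After y ≤ 18: [(10,2) (160/9,2) (17,9) (14,17) (10,17)]
5. Canonical ring: [(10,2) (160/9,2) (17,9) (14,17) (10,17)]

Clipped polygon: [(10,2) (160/9,2) (17,9) (14,17) (10,17)]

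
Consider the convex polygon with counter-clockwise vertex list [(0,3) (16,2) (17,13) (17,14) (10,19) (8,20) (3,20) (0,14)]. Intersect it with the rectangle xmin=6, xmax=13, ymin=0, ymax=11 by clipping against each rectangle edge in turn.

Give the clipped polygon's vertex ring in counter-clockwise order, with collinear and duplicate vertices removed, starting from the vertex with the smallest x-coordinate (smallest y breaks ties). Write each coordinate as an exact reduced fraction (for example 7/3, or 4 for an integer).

1. After x ≥ 6: [(6,21/8) (16,2) (17,13) (17,14) (10,19) (8,20) (6,20)]
2. After x ≤ 13: [(6,21/8) (13,35/16) (13,118/7) (10,19) (8,20) (6,20)]
3. After y ≥ 0: [(6,21/8) (13,35/16) (13,118/7) (10,19) (8,20) (6,20)]
4. After y ≤ 11: [(6,11) (6,21/8) (13,35/16) (13,11)]
5. Canonical ring: [(6,21/8) (13,35/16) (13,11) (6,11)]

Clipped polygon: [(6,21/8) (13,35/16) (13,11) (6,11)]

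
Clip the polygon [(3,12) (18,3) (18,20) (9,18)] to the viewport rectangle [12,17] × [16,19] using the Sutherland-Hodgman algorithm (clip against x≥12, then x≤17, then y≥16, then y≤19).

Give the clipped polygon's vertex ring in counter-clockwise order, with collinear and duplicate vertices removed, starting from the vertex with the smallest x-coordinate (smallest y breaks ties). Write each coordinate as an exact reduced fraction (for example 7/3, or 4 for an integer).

1. After x ≥ 12: [(12,33/5) (18,3) (18,20) (12,56/3)]
2. After x ≤ 17: [(12,33/5) (17,18/5) (17,178/9) (12,56/3)]
3. After y ≥ 16: [(12,16) (17,16) (17,178/9) (12,56/3)]
4. After y ≤ 19: [(12,16) (17,16) (17,19) (27/2,19) (12,56/3)]
5. Canonical ring: [(12,16) (17,16) (17,19) (27/2,19) (12,56/3)]

Clipped polygon: [(12,16) (17,16) (17,19) (27/2,19) (12,56/3)]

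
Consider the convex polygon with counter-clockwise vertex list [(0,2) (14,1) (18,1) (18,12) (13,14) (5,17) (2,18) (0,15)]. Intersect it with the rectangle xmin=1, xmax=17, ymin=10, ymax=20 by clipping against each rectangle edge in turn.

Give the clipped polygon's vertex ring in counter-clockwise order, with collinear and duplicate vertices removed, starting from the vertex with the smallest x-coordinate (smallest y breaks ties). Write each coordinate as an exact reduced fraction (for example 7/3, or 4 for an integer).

Clipped polygon: [(1,10) (17,10) (17,62/5) (13,14) (5,17) (2,18) (1,33/2)]

1. After x ≥ 1: [(1,27/14) (14,1) (18,1) (18,12) (13,14) (5,17) (2,18) (1,33/2)]
2. After x ≤ 17: [(1,27/14) (14,1) (17,1) (17,62/5) (13,14) (5,17) (2,18) (1,33/2)]
3. After y ≥ 10: [(1,10) (17,10) (17,62/5) (13,14) (5,17) (2,18) (1,33/2)]
4. After y ≤ 20: [(1,10) (17,10) (17,62/5) (13,14) (5,17) (2,18) (1,33/2)]
5. Canonical ring: [(1,10) (17,10) (17,62/5) (13,14) (5,17) (2,18) (1,33/2)]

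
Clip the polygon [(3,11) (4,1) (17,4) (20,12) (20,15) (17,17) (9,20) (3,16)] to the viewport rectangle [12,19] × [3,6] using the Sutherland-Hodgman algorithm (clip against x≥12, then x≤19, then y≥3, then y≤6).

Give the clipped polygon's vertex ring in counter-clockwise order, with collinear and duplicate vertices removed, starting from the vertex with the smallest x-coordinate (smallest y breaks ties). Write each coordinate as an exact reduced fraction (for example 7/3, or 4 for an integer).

Clipped polygon: [(12,3) (38/3,3) (17,4) (71/4,6) (12,6)]

1. After x ≥ 12: [(12,37/13) (17,4) (20,12) (20,15) (17,17) (12,151/8)]
2. After x ≤ 19: [(12,37/13) (17,4) (19,28/3) (19,47/3) (17,17) (12,151/8)]
3. After y ≥ 3: [(12,3) (38/3,3) (17,4) (19,28/3) (19,47/3) (17,17) (12,151/8)]
4. After y ≤ 6: [(12,6) (12,3) (38/3,3) (17,4) (71/4,6)]
5. Canonical ring: [(12,3) (38/3,3) (17,4) (71/4,6) (12,6)]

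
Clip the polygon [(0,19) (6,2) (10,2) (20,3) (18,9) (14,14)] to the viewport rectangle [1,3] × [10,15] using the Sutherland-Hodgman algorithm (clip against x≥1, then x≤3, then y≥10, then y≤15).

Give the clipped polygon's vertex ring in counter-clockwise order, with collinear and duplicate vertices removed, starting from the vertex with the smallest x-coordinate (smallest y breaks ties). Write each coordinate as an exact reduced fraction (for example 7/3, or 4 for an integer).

Clipped polygon: [(24/17,15) (3,21/2) (3,15)]

1. After x ≥ 1: [(1,261/14) (1,97/6) (6,2) (10,2) (20,3) (18,9) (14,14)]
2. After x ≤ 3: [(3,251/14) (1,261/14) (1,97/6) (3,21/2)]
3. After y ≥ 10: [(3,251/14) (1,261/14) (1,97/6) (3,21/2)]
4. After y ≤ 15: [(3,15) (24/17,15) (3,21/2)]
5. Canonical ring: [(24/17,15) (3,21/2) (3,15)]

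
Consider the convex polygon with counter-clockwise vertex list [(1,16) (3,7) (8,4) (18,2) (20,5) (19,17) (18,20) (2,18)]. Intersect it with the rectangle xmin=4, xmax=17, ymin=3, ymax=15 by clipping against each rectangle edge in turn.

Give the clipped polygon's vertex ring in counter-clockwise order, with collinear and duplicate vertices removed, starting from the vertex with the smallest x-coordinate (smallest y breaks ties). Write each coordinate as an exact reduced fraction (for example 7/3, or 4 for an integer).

Clipped polygon: [(4,32/5) (8,4) (13,3) (17,3) (17,15) (4,15)]

1. After x ≥ 4: [(4,32/5) (8,4) (18,2) (20,5) (19,17) (18,20) (4,73/4)]
2. After x ≤ 17: [(4,32/5) (8,4) (17,11/5) (17,159/8) (4,73/4)]
3. After y ≥ 3: [(4,32/5) (8,4) (13,3) (17,3) (17,159/8) (4,73/4)]
4. After y ≤ 15: [(4,15) (4,32/5) (8,4) (13,3) (17,3) (17,15)]
5. Canonical ring: [(4,32/5) (8,4) (13,3) (17,3) (17,15) (4,15)]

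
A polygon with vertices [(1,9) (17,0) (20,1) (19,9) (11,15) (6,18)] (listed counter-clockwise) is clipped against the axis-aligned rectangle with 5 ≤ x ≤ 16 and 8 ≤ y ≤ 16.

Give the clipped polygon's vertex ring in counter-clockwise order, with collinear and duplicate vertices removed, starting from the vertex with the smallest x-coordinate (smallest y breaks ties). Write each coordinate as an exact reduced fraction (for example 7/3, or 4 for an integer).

Clipped polygon: [(5,8) (16,8) (16,45/4) (11,15) (28/3,16) (5,16)]

1. After x ≥ 5: [(5,81/5) (5,27/4) (17,0) (20,1) (19,9) (11,15) (6,18)]
2. After x ≤ 16: [(5,81/5) (5,27/4) (16,9/16) (16,45/4) (11,15) (6,18)]
3. After y ≥ 8: [(5,81/5) (5,8) (16,8) (16,45/4) (11,15) (6,18)]
4. After y ≤ 16: [(5,16) (5,8) (16,8) (16,45/4) (11,15) (28/3,16)]
5. Canonical ring: [(5,8) (16,8) (16,45/4) (11,15) (28/3,16) (5,16)]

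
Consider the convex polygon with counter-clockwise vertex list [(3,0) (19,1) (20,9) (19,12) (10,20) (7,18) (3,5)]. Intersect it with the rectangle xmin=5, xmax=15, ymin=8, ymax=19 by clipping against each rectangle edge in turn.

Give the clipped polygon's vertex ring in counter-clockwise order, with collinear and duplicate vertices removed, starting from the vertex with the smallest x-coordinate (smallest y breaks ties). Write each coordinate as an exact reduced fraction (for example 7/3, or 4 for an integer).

Clipped polygon: [(5,8) (15,8) (15,140/9) (89/8,19) (17/2,19) (7,18) (5,23/2)]

1. After x ≥ 5: [(5,1/8) (19,1) (20,9) (19,12) (10,20) (7,18) (5,23/2)]
2. After x ≤ 15: [(5,1/8) (15,3/4) (15,140/9) (10,20) (7,18) (5,23/2)]
3. After y ≥ 8: [(5,8) (15,8) (15,140/9) (10,20) (7,18) (5,23/2)]
4. After y ≤ 19: [(5,8) (15,8) (15,140/9) (89/8,19) (17/2,19) (7,18) (5,23/2)]
5. Canonical ring: [(5,8) (15,8) (15,140/9) (89/8,19) (17/2,19) (7,18) (5,23/2)]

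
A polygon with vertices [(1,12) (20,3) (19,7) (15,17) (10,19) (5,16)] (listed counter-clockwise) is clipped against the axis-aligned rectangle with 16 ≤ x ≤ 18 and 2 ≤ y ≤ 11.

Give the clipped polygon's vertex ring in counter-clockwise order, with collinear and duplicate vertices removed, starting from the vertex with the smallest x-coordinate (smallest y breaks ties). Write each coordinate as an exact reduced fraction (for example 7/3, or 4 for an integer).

Clipped polygon: [(16,93/19) (18,75/19) (18,19/2) (87/5,11) (16,11)]

1. After x ≥ 16: [(16,93/19) (20,3) (19,7) (16,29/2)]
2. After x ≤ 18: [(16,93/19) (18,75/19) (18,19/2) (16,29/2)]
3. After y ≥ 2: [(16,93/19) (18,75/19) (18,19/2) (16,29/2)]
4. After y ≤ 11: [(16,11) (16,93/19) (18,75/19) (18,19/2) (87/5,11)]
5. Canonical ring: [(16,93/19) (18,75/19) (18,19/2) (87/5,11) (16,11)]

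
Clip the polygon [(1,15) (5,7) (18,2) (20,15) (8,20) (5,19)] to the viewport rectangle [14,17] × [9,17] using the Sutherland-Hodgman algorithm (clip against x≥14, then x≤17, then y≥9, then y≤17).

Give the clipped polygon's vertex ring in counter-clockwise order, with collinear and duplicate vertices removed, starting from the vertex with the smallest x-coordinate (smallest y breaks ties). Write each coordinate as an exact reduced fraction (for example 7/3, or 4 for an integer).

Clipped polygon: [(14,9) (17,9) (17,65/4) (76/5,17) (14,17)]

1. After x ≥ 14: [(14,46/13) (18,2) (20,15) (14,35/2)]
2. After x ≤ 17: [(14,46/13) (17,31/13) (17,65/4) (14,35/2)]
3. After y ≥ 9: [(14,9) (17,9) (17,65/4) (14,35/2)]
4. After y ≤ 17: [(14,17) (14,9) (17,9) (17,65/4) (76/5,17)]
5. Canonical ring: [(14,9) (17,9) (17,65/4) (76/5,17) (14,17)]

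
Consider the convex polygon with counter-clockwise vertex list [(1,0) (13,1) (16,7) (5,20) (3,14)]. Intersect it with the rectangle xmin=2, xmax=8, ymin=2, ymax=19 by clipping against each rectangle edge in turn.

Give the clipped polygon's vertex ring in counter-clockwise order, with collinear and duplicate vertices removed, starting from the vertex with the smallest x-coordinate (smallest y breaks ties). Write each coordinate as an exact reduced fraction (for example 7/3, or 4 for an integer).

1. After x ≥ 2: [(2,7) (2,1/12) (13,1) (16,7) (5,20) (3,14)]
2. After x ≤ 8: [(2,7) (2,1/12) (8,7/12) (8,181/11) (5,20) (3,14)]
3. After y ≥ 2: [(2,7) (2,2) (8,2) (8,181/11) (5,20) (3,14)]
4. After y ≤ 19: [(2,7) (2,2) (8,2) (8,181/11) (76/13,19) (14/3,19) (3,14)]
5. Canonical ring: [(2,2) (8,2) (8,181/11) (76/13,19) (14/3,19) (3,14) (2,7)]

Clipped polygon: [(2,2) (8,2) (8,181/11) (76/13,19) (14/3,19) (3,14) (2,7)]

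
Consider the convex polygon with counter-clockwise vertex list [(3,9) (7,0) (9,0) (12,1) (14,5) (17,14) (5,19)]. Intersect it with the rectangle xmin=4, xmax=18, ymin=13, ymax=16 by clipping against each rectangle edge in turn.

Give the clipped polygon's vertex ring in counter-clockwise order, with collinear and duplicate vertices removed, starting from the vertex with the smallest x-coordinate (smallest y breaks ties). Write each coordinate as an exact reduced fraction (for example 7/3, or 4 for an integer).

1. After x ≥ 4: [(4,14) (4,27/4) (7,0) (9,0) (12,1) (14,5) (17,14) (5,19)]
2. After x ≤ 18: [(4,14) (4,27/4) (7,0) (9,0) (12,1) (14,5) (17,14) (5,19)]
3. After y ≥ 13: [(4,14) (4,13) (50/3,13) (17,14) (5,19)]
4. After y ≤ 16: [(22/5,16) (4,14) (4,13) (50/3,13) (17,14) (61/5,16)]
5. Canonical ring: [(4,13) (50/3,13) (17,14) (61/5,16) (22/5,16) (4,14)]

Clipped polygon: [(4,13) (50/3,13) (17,14) (61/5,16) (22/5,16) (4,14)]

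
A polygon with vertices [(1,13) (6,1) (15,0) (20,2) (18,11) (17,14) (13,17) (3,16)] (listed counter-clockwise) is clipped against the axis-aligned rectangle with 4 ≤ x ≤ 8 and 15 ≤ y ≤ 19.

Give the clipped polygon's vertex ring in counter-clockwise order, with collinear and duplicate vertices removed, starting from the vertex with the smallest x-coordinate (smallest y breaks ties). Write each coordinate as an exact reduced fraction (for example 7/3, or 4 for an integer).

Clipped polygon: [(4,15) (8,15) (8,33/2) (4,161/10)]

1. After x ≥ 4: [(4,29/5) (6,1) (15,0) (20,2) (18,11) (17,14) (13,17) (4,161/10)]
2. After x ≤ 8: [(4,29/5) (6,1) (8,7/9) (8,33/2) (4,161/10)]
3. After y ≥ 15: [(4,15) (8,15) (8,33/2) (4,161/10)]
4. After y ≤ 19: [(4,15) (8,15) (8,33/2) (4,161/10)]
5. Canonical ring: [(4,15) (8,15) (8,33/2) (4,161/10)]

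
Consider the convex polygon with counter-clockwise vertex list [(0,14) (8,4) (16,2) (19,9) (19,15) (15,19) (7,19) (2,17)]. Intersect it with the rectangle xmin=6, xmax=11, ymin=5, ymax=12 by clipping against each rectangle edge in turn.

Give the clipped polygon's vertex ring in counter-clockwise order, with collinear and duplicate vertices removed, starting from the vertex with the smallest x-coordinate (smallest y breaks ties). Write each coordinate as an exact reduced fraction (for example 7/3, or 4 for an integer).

1. After x ≥ 6: [(6,13/2) (8,4) (16,2) (19,9) (19,15) (15,19) (7,19) (6,93/5)]
2. After x ≤ 11: [(6,13/2) (8,4) (11,13/4) (11,19) (7,19) (6,93/5)]
3. After y ≥ 5: [(6,13/2) (36/5,5) (11,5) (11,19) (7,19) (6,93/5)]
4. After y ≤ 12: [(6,12) (6,13/2) (36/5,5) (11,5) (11,12)]
5. Canonical ring: [(6,13/2) (36/5,5) (11,5) (11,12) (6,12)]

Clipped polygon: [(6,13/2) (36/5,5) (11,5) (11,12) (6,12)]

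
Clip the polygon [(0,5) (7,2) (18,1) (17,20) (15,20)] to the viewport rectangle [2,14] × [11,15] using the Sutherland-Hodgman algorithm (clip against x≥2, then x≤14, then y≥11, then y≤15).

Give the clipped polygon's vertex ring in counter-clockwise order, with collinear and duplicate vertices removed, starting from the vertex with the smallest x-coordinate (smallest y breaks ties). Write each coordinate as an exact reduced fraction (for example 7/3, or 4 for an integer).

1. After x ≥ 2: [(2,7) (2,29/7) (7,2) (18,1) (17,20) (15,20)]
2. After x ≤ 14: [(14,19) (2,7) (2,29/7) (7,2) (14,15/11)]
3. After y ≥ 11: [(14,11) (14,19) (6,11)]
4. After y ≤ 15: [(14,11) (14,15) (10,15) (6,11)]
5. Canonical ring: [(6,11) (14,11) (14,15) (10,15)]

Clipped polygon: [(6,11) (14,11) (14,15) (10,15)]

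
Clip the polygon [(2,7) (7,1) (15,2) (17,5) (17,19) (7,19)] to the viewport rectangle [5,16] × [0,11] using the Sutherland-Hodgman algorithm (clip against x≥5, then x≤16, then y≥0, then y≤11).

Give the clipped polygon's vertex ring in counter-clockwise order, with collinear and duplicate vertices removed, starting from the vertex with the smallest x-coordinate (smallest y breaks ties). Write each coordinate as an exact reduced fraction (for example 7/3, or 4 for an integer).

Clipped polygon: [(5,17/5) (7,1) (15,2) (16,7/2) (16,11) (5,11)]

1. After x ≥ 5: [(5,71/5) (5,17/5) (7,1) (15,2) (17,5) (17,19) (7,19)]
2. After x ≤ 16: [(5,71/5) (5,17/5) (7,1) (15,2) (16,7/2) (16,19) (7,19)]
3. After y ≥ 0: [(5,71/5) (5,17/5) (7,1) (15,2) (16,7/2) (16,19) (7,19)]
4. After y ≤ 11: [(5,11) (5,17/5) (7,1) (15,2) (16,7/2) (16,11)]
5. Canonical ring: [(5,17/5) (7,1) (15,2) (16,7/2) (16,11) (5,11)]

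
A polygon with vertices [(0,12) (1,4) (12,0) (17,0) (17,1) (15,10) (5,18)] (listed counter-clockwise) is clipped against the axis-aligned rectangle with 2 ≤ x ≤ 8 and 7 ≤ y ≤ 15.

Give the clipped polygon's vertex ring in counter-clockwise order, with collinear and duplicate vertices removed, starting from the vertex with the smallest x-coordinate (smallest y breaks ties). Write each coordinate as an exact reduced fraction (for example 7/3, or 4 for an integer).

1. After x ≥ 2: [(2,72/5) (2,40/11) (12,0) (17,0) (17,1) (15,10) (5,18)]
2. After x ≤ 8: [(2,72/5) (2,40/11) (8,16/11) (8,78/5) (5,18)]
3. After y ≥ 7: [(2,72/5) (2,7) (8,7) (8,78/5) (5,18)]
4. After y ≤ 15: [(5/2,15) (2,72/5) (2,7) (8,7) (8,15)]
5. Canonical ring: [(2,7) (8,7) (8,15) (5/2,15) (2,72/5)]

Clipped polygon: [(2,7) (8,7) (8,15) (5/2,15) (2,72/5)]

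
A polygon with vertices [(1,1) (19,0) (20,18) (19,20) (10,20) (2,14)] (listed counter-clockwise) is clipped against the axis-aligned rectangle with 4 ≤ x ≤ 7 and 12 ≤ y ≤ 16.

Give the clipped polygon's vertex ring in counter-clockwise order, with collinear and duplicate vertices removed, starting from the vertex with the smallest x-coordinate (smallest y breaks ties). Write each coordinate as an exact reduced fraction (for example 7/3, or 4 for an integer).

1. After x ≥ 4: [(4,5/6) (19,0) (20,18) (19,20) (10,20) (4,31/2)]
2. After x ≤ 7: [(4,5/6) (7,2/3) (7,71/4) (4,31/2)]
3. After y ≥ 12: [(4,12) (7,12) (7,71/4) (4,31/2)]
4. After y ≤ 16: [(4,12) (7,12) (7,16) (14/3,16) (4,31/2)]
5. Canonical ring: [(4,12) (7,12) (7,16) (14/3,16) (4,31/2)]

Clipped polygon: [(4,12) (7,12) (7,16) (14/3,16) (4,31/2)]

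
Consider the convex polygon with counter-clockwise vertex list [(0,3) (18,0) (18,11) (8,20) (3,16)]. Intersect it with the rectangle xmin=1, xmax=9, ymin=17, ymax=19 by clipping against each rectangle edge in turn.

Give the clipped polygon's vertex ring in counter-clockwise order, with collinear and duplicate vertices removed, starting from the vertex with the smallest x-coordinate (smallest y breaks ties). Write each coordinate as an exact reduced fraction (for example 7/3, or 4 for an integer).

Clipped polygon: [(17/4,17) (9,17) (9,19) (27/4,19)]

1. After x ≥ 1: [(1,22/3) (1,17/6) (18,0) (18,11) (8,20) (3,16)]
2. After x ≤ 9: [(1,22/3) (1,17/6) (9,3/2) (9,191/10) (8,20) (3,16)]
3. After y ≥ 17: [(9,17) (9,191/10) (8,20) (17/4,17)]
4. After y ≤ 19: [(9,17) (9,19) (27/4,19) (17/4,17)]
5. Canonical ring: [(17/4,17) (9,17) (9,19) (27/4,19)]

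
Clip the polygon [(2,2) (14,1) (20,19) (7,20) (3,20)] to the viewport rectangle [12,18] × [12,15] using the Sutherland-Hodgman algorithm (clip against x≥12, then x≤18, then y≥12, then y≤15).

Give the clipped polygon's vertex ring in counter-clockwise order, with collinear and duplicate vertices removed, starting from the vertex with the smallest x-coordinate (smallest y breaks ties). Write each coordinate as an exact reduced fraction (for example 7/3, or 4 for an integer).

1. After x ≥ 12: [(12,7/6) (14,1) (20,19) (12,255/13)]
2. After x ≤ 18: [(12,7/6) (14,1) (18,13) (18,249/13) (12,255/13)]
3. After y ≥ 12: [(12,12) (53/3,12) (18,13) (18,249/13) (12,255/13)]
4. After y ≤ 15: [(12,15) (12,12) (53/3,12) (18,13) (18,15)]
5. Canonical ring: [(12,12) (53/3,12) (18,13) (18,15) (12,15)]

Clipped polygon: [(12,12) (53/3,12) (18,13) (18,15) (12,15)]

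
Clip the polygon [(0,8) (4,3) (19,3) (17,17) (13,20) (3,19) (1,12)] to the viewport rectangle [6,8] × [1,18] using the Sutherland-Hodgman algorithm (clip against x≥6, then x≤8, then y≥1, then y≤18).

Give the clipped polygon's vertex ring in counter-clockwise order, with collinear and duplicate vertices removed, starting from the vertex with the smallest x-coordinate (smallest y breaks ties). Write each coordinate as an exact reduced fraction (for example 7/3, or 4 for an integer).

Clipped polygon: [(6,3) (8,3) (8,18) (6,18)]

1. After x ≥ 6: [(6,3) (19,3) (17,17) (13,20) (6,193/10)]
2. After x ≤ 8: [(6,3) (8,3) (8,39/2) (6,193/10)]
3. After y ≥ 1: [(6,3) (8,3) (8,39/2) (6,193/10)]
4. After y ≤ 18: [(6,18) (6,3) (8,3) (8,18)]
5. Canonical ring: [(6,3) (8,3) (8,18) (6,18)]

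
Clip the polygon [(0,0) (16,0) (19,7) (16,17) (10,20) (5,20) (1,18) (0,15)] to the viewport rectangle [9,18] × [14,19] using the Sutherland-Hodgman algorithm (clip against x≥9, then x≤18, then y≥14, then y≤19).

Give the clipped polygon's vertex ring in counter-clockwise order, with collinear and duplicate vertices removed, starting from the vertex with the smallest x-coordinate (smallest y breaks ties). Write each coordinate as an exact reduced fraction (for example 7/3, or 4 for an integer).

1. After x ≥ 9: [(9,0) (16,0) (19,7) (16,17) (10,20) (9,20)]
2. After x ≤ 18: [(9,0) (16,0) (18,14/3) (18,31/3) (16,17) (10,20) (9,20)]
3. After y ≥ 14: [(9,14) (169/10,14) (16,17) (10,20) (9,20)]
4. After y ≤ 19: [(9,19) (9,14) (169/10,14) (16,17) (12,19)]
5. Canonical ring: [(9,14) (169/10,14) (16,17) (12,19) (9,19)]

Clipped polygon: [(9,14) (169/10,14) (16,17) (12,19) (9,19)]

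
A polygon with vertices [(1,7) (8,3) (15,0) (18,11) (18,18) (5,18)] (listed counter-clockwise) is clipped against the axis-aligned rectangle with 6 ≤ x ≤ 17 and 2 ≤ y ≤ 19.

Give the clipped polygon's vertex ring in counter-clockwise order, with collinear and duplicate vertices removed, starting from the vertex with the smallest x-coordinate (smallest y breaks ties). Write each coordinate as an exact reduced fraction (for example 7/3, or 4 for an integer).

Clipped polygon: [(6,29/7) (8,3) (31/3,2) (171/11,2) (17,22/3) (17,18) (6,18)]

1. After x ≥ 6: [(6,29/7) (8,3) (15,0) (18,11) (18,18) (6,18)]
2. After x ≤ 17: [(6,29/7) (8,3) (15,0) (17,22/3) (17,18) (6,18)]
3. After y ≥ 2: [(6,29/7) (8,3) (31/3,2) (171/11,2) (17,22/3) (17,18) (6,18)]
4. After y ≤ 19: [(6,29/7) (8,3) (31/3,2) (171/11,2) (17,22/3) (17,18) (6,18)]
5. Canonical ring: [(6,29/7) (8,3) (31/3,2) (171/11,2) (17,22/3) (17,18) (6,18)]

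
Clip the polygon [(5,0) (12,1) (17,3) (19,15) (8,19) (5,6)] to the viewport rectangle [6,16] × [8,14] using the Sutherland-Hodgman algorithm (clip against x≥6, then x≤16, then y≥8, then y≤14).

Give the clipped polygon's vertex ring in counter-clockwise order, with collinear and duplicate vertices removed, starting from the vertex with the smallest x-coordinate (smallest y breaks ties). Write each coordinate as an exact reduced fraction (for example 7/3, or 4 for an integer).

1. After x ≥ 6: [(6,1/7) (12,1) (17,3) (19,15) (8,19) (6,31/3)]
2. After x ≤ 16: [(6,1/7) (12,1) (16,13/5) (16,177/11) (8,19) (6,31/3)]
3. After y ≥ 8: [(6,8) (16,8) (16,177/11) (8,19) (6,31/3)]
4. After y ≤ 14: [(6,8) (16,8) (16,14) (89/13,14) (6,31/3)]
5. Canonical ring: [(6,8) (16,8) (16,14) (89/13,14) (6,31/3)]

Clipped polygon: [(6,8) (16,8) (16,14) (89/13,14) (6,31/3)]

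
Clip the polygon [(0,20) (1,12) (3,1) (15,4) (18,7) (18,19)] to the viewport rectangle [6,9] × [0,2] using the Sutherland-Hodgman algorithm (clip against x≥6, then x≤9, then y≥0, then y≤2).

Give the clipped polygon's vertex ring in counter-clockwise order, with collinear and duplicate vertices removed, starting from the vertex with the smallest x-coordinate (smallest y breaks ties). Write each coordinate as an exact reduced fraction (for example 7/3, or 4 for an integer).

Clipped polygon: [(6,7/4) (7,2) (6,2)]

1. After x ≥ 6: [(6,59/3) (6,7/4) (15,4) (18,7) (18,19)]
2. After x ≤ 9: [(9,39/2) (6,59/3) (6,7/4) (9,5/2)]
3. After y ≥ 0: [(9,39/2) (6,59/3) (6,7/4) (9,5/2)]
4. After y ≤ 2: [(6,2) (6,7/4) (7,2)]
5. Canonical ring: [(6,7/4) (7,2) (6,2)]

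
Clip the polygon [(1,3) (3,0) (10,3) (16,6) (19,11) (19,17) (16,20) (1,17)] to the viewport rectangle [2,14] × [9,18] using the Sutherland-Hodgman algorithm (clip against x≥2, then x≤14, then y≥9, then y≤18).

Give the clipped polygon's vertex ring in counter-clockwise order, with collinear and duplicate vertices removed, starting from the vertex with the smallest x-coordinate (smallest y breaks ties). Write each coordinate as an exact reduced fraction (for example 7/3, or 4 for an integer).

1. After x ≥ 2: [(2,3/2) (3,0) (10,3) (16,6) (19,11) (19,17) (16,20) (2,86/5)]
2. After x ≤ 14: [(2,3/2) (3,0) (10,3) (14,5) (14,98/5) (2,86/5)]
3. After y ≥ 9: [(2,9) (14,9) (14,98/5) (2,86/5)]
4. After y ≤ 18: [(2,9) (14,9) (14,18) (6,18) (2,86/5)]
5. Canonical ring: [(2,9) (14,9) (14,18) (6,18) (2,86/5)]

Clipped polygon: [(2,9) (14,9) (14,18) (6,18) (2,86/5)]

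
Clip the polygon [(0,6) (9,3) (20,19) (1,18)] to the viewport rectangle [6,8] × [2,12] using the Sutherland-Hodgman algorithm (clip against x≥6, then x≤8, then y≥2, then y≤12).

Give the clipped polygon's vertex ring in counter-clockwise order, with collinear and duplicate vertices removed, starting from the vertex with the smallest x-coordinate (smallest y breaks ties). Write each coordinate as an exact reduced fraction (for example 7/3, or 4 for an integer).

Clipped polygon: [(6,4) (8,10/3) (8,12) (6,12)]

1. After x ≥ 6: [(6,4) (9,3) (20,19) (6,347/19)]
2. After x ≤ 8: [(6,4) (8,10/3) (8,349/19) (6,347/19)]
3. After y ≥ 2: [(6,4) (8,10/3) (8,349/19) (6,347/19)]
4. After y ≤ 12: [(6,12) (6,4) (8,10/3) (8,12)]
5. Canonical ring: [(6,4) (8,10/3) (8,12) (6,12)]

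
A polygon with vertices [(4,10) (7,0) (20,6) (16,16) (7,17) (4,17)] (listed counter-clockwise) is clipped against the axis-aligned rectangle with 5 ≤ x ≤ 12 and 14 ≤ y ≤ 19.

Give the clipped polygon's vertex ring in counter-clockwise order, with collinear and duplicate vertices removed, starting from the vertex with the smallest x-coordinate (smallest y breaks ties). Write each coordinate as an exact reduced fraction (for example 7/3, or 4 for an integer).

1. After x ≥ 5: [(5,20/3) (7,0) (20,6) (16,16) (7,17) (5,17)]
2. After x ≤ 12: [(5,20/3) (7,0) (12,30/13) (12,148/9) (7,17) (5,17)]
3. After y ≥ 14: [(5,14) (12,14) (12,148/9) (7,17) (5,17)]
4. After y ≤ 19: [(5,14) (12,14) (12,148/9) (7,17) (5,17)]
5. Canonical ring: [(5,14) (12,14) (12,148/9) (7,17) (5,17)]

Clipped polygon: [(5,14) (12,14) (12,148/9) (7,17) (5,17)]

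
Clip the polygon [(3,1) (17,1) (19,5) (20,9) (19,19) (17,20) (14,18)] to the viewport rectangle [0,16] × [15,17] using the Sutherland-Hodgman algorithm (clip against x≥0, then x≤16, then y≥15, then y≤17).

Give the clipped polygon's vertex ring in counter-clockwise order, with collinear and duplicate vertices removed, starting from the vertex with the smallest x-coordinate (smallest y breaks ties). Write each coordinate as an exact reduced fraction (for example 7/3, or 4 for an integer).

Clipped polygon: [(205/17,15) (16,15) (16,17) (227/17,17)]

1. After x ≥ 0: [(3,1) (17,1) (19,5) (20,9) (19,19) (17,20) (14,18)]
2. After x ≤ 16: [(3,1) (16,1) (16,58/3) (14,18)]
3. After y ≥ 15: [(205/17,15) (16,15) (16,58/3) (14,18)]
4. After y ≤ 17: [(227/17,17) (205/17,15) (16,15) (16,17)]
5. Canonical ring: [(205/17,15) (16,15) (16,17) (227/17,17)]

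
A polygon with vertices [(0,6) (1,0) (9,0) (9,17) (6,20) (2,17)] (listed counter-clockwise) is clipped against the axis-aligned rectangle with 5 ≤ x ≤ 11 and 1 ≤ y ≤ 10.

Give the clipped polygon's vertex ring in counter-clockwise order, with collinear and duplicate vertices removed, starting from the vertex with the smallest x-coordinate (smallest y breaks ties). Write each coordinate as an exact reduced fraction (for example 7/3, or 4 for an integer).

Clipped polygon: [(5,1) (9,1) (9,10) (5,10)]

1. After x ≥ 5: [(5,0) (9,0) (9,17) (6,20) (5,77/4)]
2. After x ≤ 11: [(5,0) (9,0) (9,17) (6,20) (5,77/4)]
3. After y ≥ 1: [(5,1) (9,1) (9,17) (6,20) (5,77/4)]
4. After y ≤ 10: [(5,10) (5,1) (9,1) (9,10)]
5. Canonical ring: [(5,1) (9,1) (9,10) (5,10)]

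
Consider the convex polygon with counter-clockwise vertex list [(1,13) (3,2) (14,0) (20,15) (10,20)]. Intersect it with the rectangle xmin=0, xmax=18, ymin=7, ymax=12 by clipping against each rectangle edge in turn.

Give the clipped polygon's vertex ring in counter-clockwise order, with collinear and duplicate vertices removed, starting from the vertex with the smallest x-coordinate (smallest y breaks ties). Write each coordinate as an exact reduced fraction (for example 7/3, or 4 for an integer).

Clipped polygon: [(13/11,12) (23/11,7) (84/5,7) (18,10) (18,12)]

1. After x ≥ 0: [(1,13) (3,2) (14,0) (20,15) (10,20)]
2. After x ≤ 18: [(1,13) (3,2) (14,0) (18,10) (18,16) (10,20)]
3. After y ≥ 7: [(1,13) (23/11,7) (84/5,7) (18,10) (18,16) (10,20)]
4. After y ≤ 12: [(13/11,12) (23/11,7) (84/5,7) (18,10) (18,12)]
5. Canonical ring: [(13/11,12) (23/11,7) (84/5,7) (18,10) (18,12)]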